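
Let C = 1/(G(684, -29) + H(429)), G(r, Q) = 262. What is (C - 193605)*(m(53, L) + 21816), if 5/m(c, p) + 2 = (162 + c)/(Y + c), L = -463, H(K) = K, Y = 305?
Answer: -1461962836419404/346191 ≈ -4.2230e+9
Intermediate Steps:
m(c, p) = 5/(-2 + (162 + c)/(305 + c))
C = 1/691 (C = 1/(262 + 429) = 1/691 ≈ 0.0014472)
(C - 193605)*(m(53, L) + 21816) = (1/691 - 193605)*(5*(-305 - 1*53)/(448 + 53) + 21816) = -133781054*(5*(-305 - 53)/501 + 21816)/691 = -133781054*(5*(1/501)*(-358) + 21816)/691 = -133781054*(-1790/501 + 21816)/691 = -133781054/691*10928026/501 = -1461962836419404/346191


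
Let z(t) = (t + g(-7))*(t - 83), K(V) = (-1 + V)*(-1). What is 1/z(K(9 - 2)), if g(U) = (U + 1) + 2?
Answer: 1/890 ≈ 0.0011236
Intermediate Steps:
g(U) = 3 + U (g(U) = (1 + U) + 2 = 3 + U)
K(V) = 1 - V
z(t) = (-83 + t)*(-4 + t) (z(t) = (t + (3 - 7))*(t - 83) = (t - 4)*(-83 + t) = (-4 + t)*(-83 + t) = (-83 + t)*(-4 + t))
1/z(K(9 - 2)) = 1/(332 + (1 - (9 - 2))² - 87*(1 - (9 - 2))) = 1/(332 + (1 - 1*7)² - 87*(1 - 1*7)) = 1/(332 + (1 - 7)² - 87*(1 - 7)) = 1/(332 + (-6)² - 87*(-6)) = 1/(332 + 36 + 522) = 1/890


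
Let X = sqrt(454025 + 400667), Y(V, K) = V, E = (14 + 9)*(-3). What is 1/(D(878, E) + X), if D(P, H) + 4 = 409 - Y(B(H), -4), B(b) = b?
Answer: -237/315008 + sqrt(213673)/315008 ≈ 0.00071505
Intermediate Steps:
E = -69 (E = 23*(-3) = -69)
D(P, H) = 405 - H (D(P, H) = -4 + (409 - H) = 405 - H)
X = 2*sqrt(213673) (X = sqrt(854692) = 2*sqrt(213673) ≈ 924.50)
1/(D(878, E) + X) = 1/((405 - 1*(-69)) + 2*sqrt(213673)) = 1/((405 + 69) + 2*sqrt(213673)) = 1/(474 + 2*sqrt(213673))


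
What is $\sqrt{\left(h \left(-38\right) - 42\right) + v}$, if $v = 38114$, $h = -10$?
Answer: $2 \sqrt{9613} \approx 196.09$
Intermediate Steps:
$\sqrt{\left(h \left(-38\right) - 42\right) + v} = \sqrt{\left(\left(-10\right) \left(-38\right) - 42\right) + 38114} = \sqrt{\left(380 - 42\right) + 38114} = \sqrt{338 + 38114} = \sqrt{38452} = 2 \sqrt{9613}$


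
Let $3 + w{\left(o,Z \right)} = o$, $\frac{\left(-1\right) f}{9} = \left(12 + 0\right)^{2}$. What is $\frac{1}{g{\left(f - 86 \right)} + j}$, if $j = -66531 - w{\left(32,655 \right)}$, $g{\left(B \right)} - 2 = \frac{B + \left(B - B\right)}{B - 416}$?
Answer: $- \frac{899}{59834951} \approx -1.5025 \cdot 10^{-5}$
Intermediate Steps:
$f = -1296$ ($f = - 9 \left(12 + 0\right)^{2} = - 9 \cdot 12^{2} = \left(-9\right) 144 = -1296$)
$w{\left(o,Z \right)} = -3 + o$
$g{\left(B \right)} = 2 + \frac{B}{-416 + B}$ ($g{\left(B \right)} = 2 + \frac{B + \left(B - B\right)}{B - 416} = 2 + \frac{B + 0}{-416 + B} = 2 + \frac{B}{-416 + B}$)
$j = -66560$ ($j = -66531 - \left(-3 + 32\right) = -66531 - 29 = -66560$)
$\frac{1}{g{\left(f - 86 \right)} + j} = \frac{1}{\frac{-832 + 3 \left(-1296 - 86\right)}{-416 - 1382} - 66560} = \frac{1}{\frac{-832 + 3 \left(-1382\right)}{-416 - 1382} - 66560} = \frac{1}{\frac{-832 - 4146}{-1798} - 66560} = \frac{1}{\left(- \frac{1}{1798}\right) \left(-4978\right) - 66560} = \frac{1}{\frac{2489}{899} - 66560} = \frac{1}{- \frac{59834951}{899}} = - \frac{899}{59834951}$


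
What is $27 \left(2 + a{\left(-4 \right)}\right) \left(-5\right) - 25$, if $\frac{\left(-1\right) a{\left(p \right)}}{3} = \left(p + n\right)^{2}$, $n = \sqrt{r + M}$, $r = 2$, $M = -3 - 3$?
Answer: $4565 - 6480 i \approx 4565.0 - 6480.0 i$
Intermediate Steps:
$M = -6$ ($M = -3 - 3 = -6$)
$n = 2 i$ ($n = \sqrt{2 - 6} = \sqrt{-4} = 2 i \approx 2.0 i$)
$a{\left(p \right)} = - 3 \left(p + 2 i\right)^{2}$
$27 \left(2 + a{\left(-4 \right)}\right) \left(-5\right) - 25 = 27 \left(2 - 3 \left(-4 + 2 i\right)^{2}\right) \left(-5\right) - 25 = 27 \left(-10 + 15 \left(-4 + 2 i\right)^{2}\right) - 25 = \left(-270 + 405 \left(-4 + 2 i\right)^{2}\right) - 25 = -295 + 405 \left(-4 + 2 i\right)^{2}$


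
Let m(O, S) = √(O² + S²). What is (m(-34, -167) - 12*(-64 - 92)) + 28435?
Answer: 30307 + √29045 ≈ 30477.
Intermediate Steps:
(m(-34, -167) - 12*(-64 - 92)) + 28435 = (√((-34)² + (-167)²) - 12*(-64 - 92)) + 28435 = (√(1156 + 27889) - 12*(-156)) + 28435 = (√29045 + 1872) + 28435 = (1872 + √29045) + 28435 = 30307 + √29045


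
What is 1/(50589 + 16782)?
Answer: 1/67371 ≈ 1.4843e-5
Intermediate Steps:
1/(50589 + 16782) = 1/67371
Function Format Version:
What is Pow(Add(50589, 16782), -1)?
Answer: Rational(1, 67371) ≈ 1.4843e-5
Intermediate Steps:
Pow(Add(50589, 16782), -1) = Pow(67371, -1) = Rational(1, 67371)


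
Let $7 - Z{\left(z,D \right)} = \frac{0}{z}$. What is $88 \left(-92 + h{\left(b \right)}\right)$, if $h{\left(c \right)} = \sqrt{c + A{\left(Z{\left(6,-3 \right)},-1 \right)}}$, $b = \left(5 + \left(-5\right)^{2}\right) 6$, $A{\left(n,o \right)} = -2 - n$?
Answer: $-8096 + 264 \sqrt{19} \approx -6945.3$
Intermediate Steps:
$Z{\left(z,D \right)} = 7$ ($Z{\left(z,D \right)} = 7 - \frac{0}{z} = 7 - 0 = 7 + 0 = 7$)
$b = 180$ ($b = \left(5 + 25\right) 6 = 30 \cdot 6 = 180$)
$h{\left(c \right)} = \sqrt{-9 + c}$ ($h{\left(c \right)} = \sqrt{c - 9} = \sqrt{-9 + c}$)
$88 \left(-92 + h{\left(b \right)}\right) = 88 \left(-92 + \sqrt{-9 + 180}\right) = 88 \left(-92 + \sqrt{171}\right) = 88 \left(-92 + 3 \sqrt{19}\right) = -8096 + 264 \sqrt{19}$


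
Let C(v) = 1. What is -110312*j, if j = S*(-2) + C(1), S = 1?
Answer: 110312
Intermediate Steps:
j = -1 (j = 1*(-2) + 1 = -2 + 1 = -1)
-110312*j = -110312*(-1) = 110312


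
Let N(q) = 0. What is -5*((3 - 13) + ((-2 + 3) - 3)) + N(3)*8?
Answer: 60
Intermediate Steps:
-5*((3 - 13) + ((-2 + 3) - 3)) + N(3)*8 = -5*((3 - 13) + ((-2 + 3) - 3)) + 0*8 = -5*(-10 + (1 - 3)) + 0 = -5*(-10 - 2) + 0 = -5*(-12) + 0 = 60 + 0 = 60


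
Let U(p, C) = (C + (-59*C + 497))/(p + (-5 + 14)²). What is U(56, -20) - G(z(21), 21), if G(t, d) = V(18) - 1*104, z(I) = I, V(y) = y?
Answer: 13439/137 ≈ 98.095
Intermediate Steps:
U(p, C) = (497 - 58*C)/(81 + p) (U(p, C) = (C + (497 - 59*C))/(p + 9²) = (497 - 58*C)/(p + 81) = (497 - 58*C)/(81 + p))
G(t, d) = -86 (G(t, d) = 18 - 1*104 = 18 - 104 = -86)
U(56, -20) - G(z(21), 21) = (497 - 58*(-20))/(81 + 56) - 1*(-86) = (497 + 1160)/137 + 86 = (1/137)*1657 + 86 = 1657/137 + 86 = 13439/137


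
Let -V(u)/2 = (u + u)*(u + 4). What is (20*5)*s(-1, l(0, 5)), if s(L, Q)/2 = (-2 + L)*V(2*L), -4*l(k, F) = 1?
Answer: -9600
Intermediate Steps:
l(k, F) = -1/4 (l(k, F) = -1/4*1 = -1/4)
V(u) = -4*u*(4 + u) (V(u) = -2*(u + u)*(u + 4) = -2*2*u*(4 + u) = -4*u*(4 + u))
s(L, Q) = -16*L*(-2 + L)*(4 + 2*L) (s(L, Q) = 2*((-2 + L)*(-4*2*L*(4 + 2*L))) = 2*((-2 + L)*(-8*L*(4 + 2*L))) = 2*(-8*L*(-2 + L)*(4 + 2*L)) = -16*L*(-2 + L)*(4 + 2*L))
(20*5)*s(-1, l(0, 5)) = (20*5)*(32*(-1)*(4 - 1*(-1)**2)) = 100*(32*(-1)*(4 - 1*1)) = 100*(32*(-1)*(4 - 1)) = 100*(32*(-1)*3) = 100*(-96) = -9600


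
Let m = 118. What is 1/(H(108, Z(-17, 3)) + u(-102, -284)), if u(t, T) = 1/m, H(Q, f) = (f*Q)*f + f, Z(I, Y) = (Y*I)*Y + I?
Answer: 118/368281541 ≈ 3.2041e-7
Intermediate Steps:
Z(I, Y) = I + I*Y**2 (Z(I, Y) = (I*Y)*Y + I = I*Y**2 + I = I + I*Y**2)
H(Q, f) = f + Q*f**2 (H(Q, f) = (Q*f)*f + f = Q*f**2 + f = f + Q*f**2)
u(t, T) = 1/118
1/(H(108, Z(-17, 3)) + u(-102, -284)) = 1/((-17*(1 + 3**2))*(1 + 108*(-17*(1 + 3**2))) + 1/118) = 1/((-17*(1 + 9))*(1 + 108*(-17*(1 + 9))) + 1/118) = 1/((-17*10)*(1 + 108*(-17*10)) + 1/118) = 1/(-170*(1 + 108*(-170)) + 1/118) = 1/(-170*(1 - 18360) + 1/118) = 1/(-170*(-18359) + 1/118) = 1/(3121030 + 1/118) = 1/(368281541/118) = 118/368281541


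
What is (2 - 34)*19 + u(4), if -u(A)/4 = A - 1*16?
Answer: -560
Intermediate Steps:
u(A) = 64 - 4*A (u(A) = -4*(A - 1*16) = -4*(A - 16) = -4*(-16 + A) = 64 - 4*A)
(2 - 34)*19 + u(4) = (2 - 34)*19 + (64 - 4*4) = -32*19 + (64 - 16) = -608 + 48 = -560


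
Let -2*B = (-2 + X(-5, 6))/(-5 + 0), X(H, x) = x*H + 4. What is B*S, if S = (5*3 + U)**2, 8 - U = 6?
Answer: -4046/5 ≈ -809.20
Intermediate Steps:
U = 2 (U = 8 - 1*6 = 8 - 6 = 2)
S = 289 (S = (5*3 + 2)**2 = (15 + 2)**2 = 17**2 = 289)
X(H, x) = 4 + H*x (X(H, x) = H*x + 4 = 4 + H*x)
B = -14/5 (B = -(-2 + (4 - 5*6))/(2*(-5 + 0)) = -(-2 + (4 - 30))/(2*(-5)) = -(-2 - 26)*(-1)/(2*5) = -(-14)*(-1)/5 = -1/2*28/5 = -14/5 ≈ -2.8000)
B*S = -14/5*289 = -4046/5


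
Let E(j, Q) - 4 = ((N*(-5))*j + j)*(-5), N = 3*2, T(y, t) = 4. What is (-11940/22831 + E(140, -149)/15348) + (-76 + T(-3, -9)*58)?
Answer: 4578691236/29200849 ≈ 156.80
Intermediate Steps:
N = 6
E(j, Q) = 4 + 145*j (E(j, Q) = 4 + ((6*(-5))*j + j)*(-5) = 4 + (-30*j + j)*(-5) = 4 - 29*j*(-5) = 4 + 145*j)
(-11940/22831 + E(140, -149)/15348) + (-76 + T(-3, -9)*58) = (-11940/22831 + (4 + 145*140)/15348) + (-76 + 4*58) = (-11940*1/22831 + (4 + 20300)*(1/15348)) + (-76 + 232) = (-11940/22831 + 20304*(1/15348)) + 156 = (-11940/22831 + 1692/1279) + 156 = 23358792/29200849 + 156 = 4578691236/29200849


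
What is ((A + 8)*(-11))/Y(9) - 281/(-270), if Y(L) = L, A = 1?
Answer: -2689/270 ≈ -9.9593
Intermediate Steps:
((A + 8)*(-11))/Y(9) - 281/(-270) = ((1 + 8)*(-11))/9 - 281/(-270) = (9*(-11))*(⅑) - 281*(-1/270) = -99*⅑ + 281/270 = -11 + 281/270 = -2689/270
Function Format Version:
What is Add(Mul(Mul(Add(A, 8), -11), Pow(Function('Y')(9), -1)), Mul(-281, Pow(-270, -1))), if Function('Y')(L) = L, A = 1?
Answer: Rational(-2689, 270) ≈ -9.9593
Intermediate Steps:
Add(Mul(Mul(Add(A, 8), -11), Pow(Function('Y')(9), -1)), Mul(-281, Pow(-270, -1))) = Add(Mul(Mul(Add(1, 8), -11), Pow(9, -1)), Mul(-281, Pow(-270, -1))) = Add(Mul(Mul(9, -11), Rational(1, 9)), Mul(-281, Rational(-1, 270))) = Add(Mul(-99, Rational(1, 9)), Rational(281, 270)) = Add(-11, Rational(281, 270)) = Rational(-2689, 270)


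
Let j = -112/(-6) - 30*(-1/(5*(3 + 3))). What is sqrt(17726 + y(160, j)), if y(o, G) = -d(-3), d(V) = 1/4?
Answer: 7*sqrt(1447)/2 ≈ 133.14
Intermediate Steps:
d(V) = 1/4
j = 59/3 (j = -112*(-1/6) - 30/(6*(-5)) = 56/3 - 30/(-30) = 56/3 - 30*(-1/30) = 56/3 + 1 = 59/3 ≈ 19.667)
y(o, G) = -1/4 (y(o, G) = -1*1/4 = -1/4)
sqrt(17726 + y(160, j)) = sqrt(17726 - 1/4) = sqrt(70903/4) = 7*sqrt(1447)/2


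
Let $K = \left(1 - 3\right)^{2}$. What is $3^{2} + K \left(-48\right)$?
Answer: $-183$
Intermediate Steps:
$K = 4$ ($K = \left(-2\right)^{2} = 4$)
$3^{2} + K \left(-48\right) = 3^{2} + 4 \left(-48\right) = 9 - 192 = -183$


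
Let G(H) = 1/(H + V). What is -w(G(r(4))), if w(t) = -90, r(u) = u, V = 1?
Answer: 90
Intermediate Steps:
G(H) = 1/(1 + H) (G(H) = 1/(H + 1) = 1/(1 + H))
-w(G(r(4))) = -1*(-90) = 90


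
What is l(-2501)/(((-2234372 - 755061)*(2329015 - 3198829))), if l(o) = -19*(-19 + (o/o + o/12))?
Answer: 4693/2836637100504 ≈ 1.6544e-9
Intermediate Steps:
l(o) = 342 - 19*o/12 (l(o) = -19*(-19 + (1 + o*(1/12))) = -19*(-19 + (1 + o/12)) = -19*(-18 + o/12) = 342 - 19*o/12)
l(-2501)/(((-2234372 - 755061)*(2329015 - 3198829))) = (342 - 19/12*(-2501))/(((-2234372 - 755061)*(2329015 - 3198829))) = (342 + 47519/12)/((-2989433*(-869814))) = (51623/12)/2600250675462 = (51623/12)*(1/2600250675462) = 4693/2836637100504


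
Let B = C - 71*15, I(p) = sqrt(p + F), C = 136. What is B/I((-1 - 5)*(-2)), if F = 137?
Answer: -929*sqrt(149)/149 ≈ -76.107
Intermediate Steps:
I(p) = sqrt(137 + p) (I(p) = sqrt(p + 137) = sqrt(137 + p))
B = -929 (B = 136 - 71*15 = 136 - 1065 = -929)
B/I((-1 - 5)*(-2)) = -929/sqrt(137 + (-1 - 5)*(-2)) = -929/sqrt(137 - 6*(-2)) = -929/sqrt(137 + 12) = -929*sqrt(149)/149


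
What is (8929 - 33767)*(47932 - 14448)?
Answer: -831675592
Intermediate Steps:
(8929 - 33767)*(47932 - 14448) = -24838*33484 = -831675592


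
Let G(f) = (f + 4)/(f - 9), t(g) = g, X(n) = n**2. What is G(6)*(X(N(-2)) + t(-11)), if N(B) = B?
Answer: 70/3 ≈ 23.333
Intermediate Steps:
G(f) = (4 + f)/(-9 + f)
G(6)*(X(N(-2)) + t(-11)) = ((4 + 6)/(-9 + 6))*((-2)**2 - 11) = (10/(-3))*(4 - 11) = -1/3*10*(-7) = -10/3*(-7) = 70/3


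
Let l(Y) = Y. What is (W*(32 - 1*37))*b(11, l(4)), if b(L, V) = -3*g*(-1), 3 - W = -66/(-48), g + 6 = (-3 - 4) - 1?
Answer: 1365/4 ≈ 341.25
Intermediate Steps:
g = -14 (g = -6 + ((-3 - 4) - 1) = -6 + (-7 - 1) = -6 - 8 = -14)
W = 13/8 (W = 3 - (-66)/(-48) = 3 - (-66)*(-1)/48 = 3 - 1*11/8 = 3 - 11/8 = 13/8 ≈ 1.6250)
b(L, V) = -42 (b(L, V) = -3*(-14)*(-1) = 42*(-1) = -42)
(W*(32 - 1*37))*b(11, l(4)) = (13*(32 - 1*37)/8)*(-42) = (13*(32 - 37)/8)*(-42) = ((13/8)*(-5))*(-42) = -65/8*(-42) = 1365/4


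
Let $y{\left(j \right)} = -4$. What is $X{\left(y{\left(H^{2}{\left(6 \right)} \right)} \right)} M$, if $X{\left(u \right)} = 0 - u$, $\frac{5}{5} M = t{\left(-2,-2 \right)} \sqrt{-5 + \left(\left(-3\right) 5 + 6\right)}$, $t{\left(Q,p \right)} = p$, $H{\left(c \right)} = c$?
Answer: $- 8 i \sqrt{14} \approx - 29.933 i$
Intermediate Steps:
$M = - 2 i \sqrt{14}$ ($M = - 2 \sqrt{-5 + \left(\left(-3\right) 5 + 6\right)} = - 2 \sqrt{-5 + \left(-15 + 6\right)} = - 2 \sqrt{-5 - 9} = - 2 \sqrt{-14} = - 2 i \sqrt{14} \approx - 7.4833 i$)
$X{\left(u \right)} = - u$
$X{\left(y{\left(H^{2}{\left(6 \right)} \right)} \right)} M = \left(-1\right) \left(-4\right) \left(- 2 i \sqrt{14}\right) = 4 \left(- 2 i \sqrt{14}\right) = - 8 i \sqrt{14}$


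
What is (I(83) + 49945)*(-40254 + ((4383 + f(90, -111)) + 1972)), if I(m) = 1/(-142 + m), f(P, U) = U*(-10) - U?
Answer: -96294027212/59 ≈ -1.6321e+9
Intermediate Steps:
f(P, U) = -11*U (f(P, U) = -10*U - U = -11*U)
(I(83) + 49945)*(-40254 + ((4383 + f(90, -111)) + 1972)) = (1/(-142 + 83) + 49945)*(-40254 + ((4383 - 11*(-111)) + 1972)) = (1/(-59) + 49945)*(-40254 + ((4383 + 1221) + 1972)) = (-1/59 + 49945)*(-40254 + (5604 + 1972)) = 2946754*(-40254 + 7576)/59 = (2946754/59)*(-32678) = -96294027212/59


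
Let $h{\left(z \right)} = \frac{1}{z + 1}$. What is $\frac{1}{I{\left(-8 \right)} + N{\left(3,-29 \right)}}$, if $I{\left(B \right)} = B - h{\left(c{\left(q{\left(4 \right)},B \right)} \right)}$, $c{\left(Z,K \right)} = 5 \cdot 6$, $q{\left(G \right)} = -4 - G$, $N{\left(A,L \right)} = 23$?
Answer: $\frac{31}{464} \approx 0.06681$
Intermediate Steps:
$c{\left(Z,K \right)} = 30$
$h{\left(z \right)} = \frac{1}{1 + z}$
$I{\left(B \right)} = - \frac{1}{31} + B$ ($I{\left(B \right)} = B - \frac{1}{1 + 30} = B - \frac{1}{31} = - \frac{1}{31} + B$)
$\frac{1}{I{\left(-8 \right)} + N{\left(3,-29 \right)}} = \frac{1}{\left(- \frac{1}{31} - 8\right) + 23} = \frac{1}{- \frac{249}{31} + 23} = \frac{1}{\frac{464}{31}} = \frac{31}{464}$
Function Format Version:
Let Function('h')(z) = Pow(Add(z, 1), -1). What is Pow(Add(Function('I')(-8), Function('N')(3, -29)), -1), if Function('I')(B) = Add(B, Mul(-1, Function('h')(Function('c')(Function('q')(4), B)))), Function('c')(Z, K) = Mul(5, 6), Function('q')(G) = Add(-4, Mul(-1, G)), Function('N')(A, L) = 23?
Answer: Rational(31, 464) ≈ 0.066810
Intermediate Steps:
Function('c')(Z, K) = 30
Function('h')(z) = Pow(Add(1, z), -1)
Function('I')(B) = Add(Rational(-1, 31), B) (Function('I')(B) = Add(B, Mul(-1, Pow(Add(1, 30), -1))) = Add(B, Mul(-1, Pow(31, -1))) = Add(B, Mul(-1, Rational(1, 31))) = Add(B, Rational(-1, 31)) = Add(Rational(-1, 31), B))
Pow(Add(Function('I')(-8), Function('N')(3, -29)), -1) = Pow(Add(Add(Rational(-1, 31), -8), 23), -1) = Pow(Add(Rational(-249, 31), 23), -1) = Pow(Rational(464, 31), -1) = Rational(31, 464)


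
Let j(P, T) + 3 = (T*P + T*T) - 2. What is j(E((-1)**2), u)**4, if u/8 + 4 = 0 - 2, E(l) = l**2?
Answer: 25674499134001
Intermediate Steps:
u = -48 (u = -32 + 8*(0 - 2) = -32 + 8*(-2) = -32 - 16 = -48)
j(P, T) = -5 + T**2 + P*T (j(P, T) = -3 + ((T*P + T*T) - 2) = -3 + ((P*T + T**2) - 2) = -3 + ((T**2 + P*T) - 2) = -3 + (-2 + T**2 + P*T) = -5 + T**2 + P*T)
j(E((-1)**2), u)**4 = (-5 + (-48)**2 + ((-1)**2)**2*(-48))**4 = (-5 + 2304 + 1**2*(-48))**4 = (-5 + 2304 + 1*(-48))**4 = (-5 + 2304 - 48)**4 = 2251**4 = 25674499134001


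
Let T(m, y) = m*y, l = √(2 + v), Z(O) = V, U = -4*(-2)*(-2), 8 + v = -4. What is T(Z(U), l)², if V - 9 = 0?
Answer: -810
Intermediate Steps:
v = -12 (v = -8 - 4 = -12)
U = -16 (U = 8*(-2) = -16)
V = 9 (V = 9 + 0 = 9)
Z(O) = 9
l = I*√10 (l = √(2 - 12) = √(-10) = I*√10 ≈ 3.1623*I)
T(Z(U), l)² = (9*(I*√10))² = (9*I*√10)² = -810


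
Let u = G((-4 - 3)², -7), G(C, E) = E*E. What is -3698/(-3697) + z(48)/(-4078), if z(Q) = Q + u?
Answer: 14721835/15076366 ≈ 0.97648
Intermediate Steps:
G(C, E) = E²
u = 49 (u = (-7)² = 49)
z(Q) = 49 + Q (z(Q) = Q + 49 = 49 + Q)
-3698/(-3697) + z(48)/(-4078) = -3698/(-3697) + (49 + 48)/(-4078) = -3698*(-1/3697) + 97*(-1/4078) = 3698/3697 - 97/4078 = 14721835/15076366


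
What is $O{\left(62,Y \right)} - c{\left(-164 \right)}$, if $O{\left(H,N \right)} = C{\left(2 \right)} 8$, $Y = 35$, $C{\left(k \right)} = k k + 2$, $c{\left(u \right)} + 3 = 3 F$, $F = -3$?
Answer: $60$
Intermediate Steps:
$c{\left(u \right)} = -12$ ($c{\left(u \right)} = -3 + 3 \left(-3\right) = -3 - 9 = -12$)
$C{\left(k \right)} = 2 + k^{2}$ ($C{\left(k \right)} = k^{2} + 2 = 2 + k^{2}$)
$O{\left(H,N \right)} = 48$ ($O{\left(H,N \right)} = \left(2 + 2^{2}\right) 8 = \left(2 + 4\right) 8 = 6 \cdot 8 = 48$)
$O{\left(62,Y \right)} - c{\left(-164 \right)} = 48 - -12 = 48 + 12 = 60$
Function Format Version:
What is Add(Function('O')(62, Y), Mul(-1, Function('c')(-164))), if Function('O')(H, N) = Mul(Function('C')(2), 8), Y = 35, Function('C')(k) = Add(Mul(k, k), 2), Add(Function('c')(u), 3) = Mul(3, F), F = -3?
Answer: 60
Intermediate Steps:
Function('c')(u) = -12 (Function('c')(u) = Add(-3, Mul(3, -3)) = Add(-3, -9) = -12)
Function('C')(k) = Add(2, Pow(k, 2)) (Function('C')(k) = Add(Pow(k, 2), 2) = Add(2, Pow(k, 2)))
Function('O')(H, N) = 48 (Function('O')(H, N) = Mul(Add(2, Pow(2, 2)), 8) = Mul(Add(2, 4), 8) = Mul(6, 8) = 48)
Add(Function('O')(62, Y), Mul(-1, Function('c')(-164))) = Add(48, Mul(-1, -12)) = Add(48, 12) = 60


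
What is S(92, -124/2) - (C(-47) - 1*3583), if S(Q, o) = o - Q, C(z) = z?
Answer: 3476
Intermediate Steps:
S(92, -124/2) - (C(-47) - 1*3583) = (-124/2 - 1*92) - (-47 - 1*3583) = (-124*1/2 - 92) - (-47 - 3583) = (-62 - 92) - 1*(-3630) = -154 + 3630 = 3476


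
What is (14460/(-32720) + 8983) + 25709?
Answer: 56755389/1636 ≈ 34692.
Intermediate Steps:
(14460/(-32720) + 8983) + 25709 = (14460*(-1/32720) + 8983) + 25709 = (-723/1636 + 8983) + 25709 = 14695465/1636 + 25709 = 56755389/1636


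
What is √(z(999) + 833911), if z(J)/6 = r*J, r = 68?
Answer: √1241503 ≈ 1114.2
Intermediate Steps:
z(J) = 408*J (z(J) = 6*(68*J) = 408*J)
√(z(999) + 833911) = √(408*999 + 833911) = √(407592 + 833911) = √1241503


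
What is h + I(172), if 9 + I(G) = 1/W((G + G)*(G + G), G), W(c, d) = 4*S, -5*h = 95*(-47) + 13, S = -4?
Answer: 70507/80 ≈ 881.34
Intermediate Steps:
h = 4452/5 (h = -(95*(-47) + 13)/5 = -(-4465 + 13)/5 = -1/5*(-4452) = 4452/5 ≈ 890.40)
W(c, d) = -16 (W(c, d) = 4*(-4) = -16)
I(G) = -145/16 (I(G) = -9 + 1/(-16) = -9 - 1/16 = -145/16)
h + I(172) = 4452/5 - 145/16 = 70507/80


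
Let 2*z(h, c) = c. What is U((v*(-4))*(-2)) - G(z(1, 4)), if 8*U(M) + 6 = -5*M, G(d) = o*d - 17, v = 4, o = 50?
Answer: -415/4 ≈ -103.75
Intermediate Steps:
z(h, c) = c/2
G(d) = -17 + 50*d (G(d) = 50*d - 17 = -17 + 50*d)
U(M) = -¾ - 5*M/8 (U(M) = -¾ + (-5*M)/8 = -¾ - 5*M/8)
U((v*(-4))*(-2)) - G(z(1, 4)) = (-¾ - 5*4*(-4)*(-2)/8) - (-17 + 50*((½)*4)) = (-¾ - (-10)*(-2)) - (-17 + 50*2) = (-¾ - 5/8*32) - (-17 + 100) = (-¾ - 20) - 1*83 = -83/4 - 83 = -415/4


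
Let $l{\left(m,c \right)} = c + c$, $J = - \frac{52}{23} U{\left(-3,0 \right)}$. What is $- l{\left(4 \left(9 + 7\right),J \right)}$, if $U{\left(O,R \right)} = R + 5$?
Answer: $\frac{520}{23} \approx 22.609$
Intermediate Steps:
$U{\left(O,R \right)} = 5 + R$
$J = - \frac{260}{23}$ ($J = - \frac{52}{23} \left(5 + 0\right) = \left(-52\right) \frac{1}{23} \cdot 5 = \left(- \frac{52}{23}\right) 5 = - \frac{260}{23} \approx -11.304$)
$l{\left(m,c \right)} = 2 c$
$- l{\left(4 \left(9 + 7\right),J \right)} = - \frac{2 \left(-260\right)}{23} = \left(-1\right) \left(- \frac{520}{23}\right) = \frac{520}{23}$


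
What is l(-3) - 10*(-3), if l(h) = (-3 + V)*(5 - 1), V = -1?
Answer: 14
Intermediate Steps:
l(h) = -16 (l(h) = (-3 - 1)*(5 - 1) = -4*4 = -16)
l(-3) - 10*(-3) = -16 - 10*(-3) = -16 + 30 = 14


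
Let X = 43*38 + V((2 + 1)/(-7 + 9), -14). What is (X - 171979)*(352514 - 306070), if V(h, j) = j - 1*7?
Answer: -7912478504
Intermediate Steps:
V(h, j) = -7 + j (V(h, j) = j - 7 = -7 + j)
X = 1613 (X = 43*38 + (-7 - 14) = 1634 - 21 = 1613)
(X - 171979)*(352514 - 306070) = (1613 - 171979)*(352514 - 306070) = -170366*46444 = -7912478504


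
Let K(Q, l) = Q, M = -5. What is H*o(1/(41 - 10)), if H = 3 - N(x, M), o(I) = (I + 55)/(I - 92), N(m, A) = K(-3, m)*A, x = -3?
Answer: 20472/2851 ≈ 7.1806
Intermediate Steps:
N(m, A) = -3*A
o(I) = (55 + I)/(-92 + I)
H = -12 (H = 3 - (-3)*(-5) = 3 - 1*15 = 3 - 15 = -12)
H*o(1/(41 - 10)) = -12*(55 + 1/(41 - 10))/(-92 + 1/(41 - 10)) = -12*(55 + 1/31)/(-92 + 1/31) = -12*1706/((-2851/31)*31) = -(-372)*1706/(2851*31) = -12*(-1706/2851) = 20472/2851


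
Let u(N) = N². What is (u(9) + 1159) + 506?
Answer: 1746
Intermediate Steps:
(u(9) + 1159) + 506 = (9² + 1159) + 506 = (81 + 1159) + 506 = 1240 + 506 = 1746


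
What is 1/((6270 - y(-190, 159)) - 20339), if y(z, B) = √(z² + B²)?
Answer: -14069/197875380 + √61381/197875380 ≈ -6.9848e-5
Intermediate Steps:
y(z, B) = √(B² + z²)
1/((6270 - y(-190, 159)) - 20339) = 1/((6270 - √(159² + (-190)²)) - 20339) = 1/((6270 - √(25281 + 36100)) - 20339) = 1/((6270 - √61381) - 20339) = 1/(-14069 - √61381)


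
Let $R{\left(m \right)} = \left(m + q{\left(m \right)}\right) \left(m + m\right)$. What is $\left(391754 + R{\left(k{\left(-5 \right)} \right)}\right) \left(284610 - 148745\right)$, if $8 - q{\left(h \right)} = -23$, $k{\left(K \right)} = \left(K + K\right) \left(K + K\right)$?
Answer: $56785320210$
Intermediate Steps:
$k{\left(K \right)} = 4 K^{2}$ ($k{\left(K \right)} = 2 K 2 K = 4 K^{2}$)
$q{\left(h \right)} = 31$ ($q{\left(h \right)} = 8 - -23 = 8 + 23 = 31$)
$R{\left(m \right)} = 2 m \left(31 + m\right)$ ($R{\left(m \right)} = \left(m + 31\right) \left(m + m\right) = \left(31 + m\right) 2 m = 2 m \left(31 + m\right)$)
$\left(391754 + R{\left(k{\left(-5 \right)} \right)}\right) \left(284610 - 148745\right) = \left(391754 + 2 \cdot 4 \left(-5\right)^{2} \left(31 + 4 \left(-5\right)^{2}\right)\right) \left(284610 - 148745\right) = \left(391754 + 2 \cdot 4 \cdot 25 \left(31 + 4 \cdot 25\right)\right) 135865 = \left(391754 + 2 \cdot 100 \left(31 + 100\right)\right) 135865 = \left(391754 + 2 \cdot 100 \cdot 131\right) 135865 = \left(391754 + 26200\right) 135865 = 417954 \cdot 135865 = 56785320210$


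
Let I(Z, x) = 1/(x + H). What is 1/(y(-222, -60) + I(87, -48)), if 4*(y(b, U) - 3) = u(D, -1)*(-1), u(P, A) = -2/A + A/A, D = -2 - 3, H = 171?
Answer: 492/1111 ≈ 0.44284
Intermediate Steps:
D = -5
I(Z, x) = 1/(171 + x) (I(Z, x) = 1/(x + 171) = 1/(171 + x))
u(P, A) = 1 - 2/A (u(P, A) = -2/A + 1 = 1 - 2/A)
y(b, U) = 9/4 (y(b, U) = 3 + (((-2 - 1)/(-1))*(-1))/4 = 3 + (-1*(-3)*(-1))/4 = 3 + (3*(-1))/4 = 3 + (1/4)*(-3) = 3 - 3/4 = 9/4)
1/(y(-222, -60) + I(87, -48)) = 1/(9/4 + 1/(171 - 48)) = 1/(9/4 + 1/123) = 1/(1111/492) = 492/1111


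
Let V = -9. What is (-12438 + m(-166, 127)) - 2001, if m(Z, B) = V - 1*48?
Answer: -14496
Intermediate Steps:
m(Z, B) = -57 (m(Z, B) = -9 - 1*48 = -9 - 48 = -57)
(-12438 + m(-166, 127)) - 2001 = (-12438 - 57) - 2001 = -12495 - 2001 = -14496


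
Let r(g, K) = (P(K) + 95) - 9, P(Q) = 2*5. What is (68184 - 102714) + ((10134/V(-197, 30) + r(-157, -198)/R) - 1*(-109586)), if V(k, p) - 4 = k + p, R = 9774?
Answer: 19912888834/265527 ≈ 74994.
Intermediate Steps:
P(Q) = 10
V(k, p) = 4 + k + p (V(k, p) = 4 + (k + p) = 4 + k + p)
r(g, K) = 96 (r(g, K) = (10 + 95) - 9 = 105 - 9 = 96)
(68184 - 102714) + ((10134/V(-197, 30) + r(-157, -198)/R) - 1*(-109586)) = (68184 - 102714) + ((10134/(4 - 197 + 30) + 96/9774) - 1*(-109586)) = -34530 + ((10134/(-163) + 96*(1/9774)) + 109586) = -34530 + ((10134*(-1/163) + 16/1629) + 109586) = -34530 + ((-10134/163 + 16/1629) + 109586) = -34530 + (-16505678/265527 + 109586) = -34530 + 29081536144/265527 = 19912888834/265527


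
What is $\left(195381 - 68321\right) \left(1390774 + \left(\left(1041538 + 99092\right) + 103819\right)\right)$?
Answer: $334831434380$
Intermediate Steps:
$\left(195381 - 68321\right) \left(1390774 + \left(\left(1041538 + 99092\right) + 103819\right)\right) = 127060 \left(1390774 + \left(1140630 + 103819\right)\right) = 127060 \left(1390774 + 1244449\right) = 127060 \cdot 2635223 = 334831434380$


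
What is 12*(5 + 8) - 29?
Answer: 127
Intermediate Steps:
12*(5 + 8) - 29 = 12*13 - 29 = 156 - 29 = 127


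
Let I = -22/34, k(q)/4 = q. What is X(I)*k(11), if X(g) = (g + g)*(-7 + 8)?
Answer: -968/17 ≈ -56.941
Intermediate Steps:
k(q) = 4*q
I = -11/17 (I = -22*1/34 = -11/17 ≈ -0.64706)
X(g) = 2*g (X(g) = (2*g)*1 = 2*g)
X(I)*k(11) = (2*(-11/17))*(4*11) = -22/17*44 = -968/17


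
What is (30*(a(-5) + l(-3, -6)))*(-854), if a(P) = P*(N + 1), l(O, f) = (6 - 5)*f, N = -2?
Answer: 25620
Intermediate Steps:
l(O, f) = f (l(O, f) = 1*f = f)
a(P) = -P (a(P) = P*(-2 + 1) = P*(-1) = -P)
(30*(a(-5) + l(-3, -6)))*(-854) = (30*(-1*(-5) - 6))*(-854) = (30*(5 - 6))*(-854) = (30*(-1))*(-854) = -30*(-854) = 25620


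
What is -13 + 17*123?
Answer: 2078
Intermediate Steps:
-13 + 17*123 = -13 + 2091 = 2078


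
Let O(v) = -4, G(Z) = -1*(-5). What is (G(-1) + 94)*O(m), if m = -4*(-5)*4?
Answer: -396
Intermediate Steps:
G(Z) = 5
m = 80 (m = 20*4 = 80)
(G(-1) + 94)*O(m) = (5 + 94)*(-4) = 99*(-4) = -396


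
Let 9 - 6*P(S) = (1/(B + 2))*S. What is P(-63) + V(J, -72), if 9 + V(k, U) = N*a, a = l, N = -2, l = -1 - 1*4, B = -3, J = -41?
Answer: -8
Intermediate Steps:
l = -5 (l = -1 - 4 = -5)
a = -5
V(k, U) = 1 (V(k, U) = -9 - 2*(-5) = -9 + 10 = 1)
P(S) = 3/2 + S/6 (P(S) = 3/2 - 1/(-3 + 2)*S/6 = 3/2 - 1/(-1)*S/6 = 3/2 - 1*(-1)*S/6 = 3/2 - (-1)*S/6 = 3/2 + S/6)
P(-63) + V(J, -72) = (3/2 + (1/6)*(-63)) + 1 = (3/2 - 21/2) + 1 = -9 + 1 = -8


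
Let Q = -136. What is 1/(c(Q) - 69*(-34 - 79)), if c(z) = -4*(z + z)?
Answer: 1/8885 ≈ 0.00011255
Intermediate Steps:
c(z) = -8*z
1/(c(Q) - 69*(-34 - 79)) = 1/(-8*(-136) - 69*(-34 - 79)) = 1/(1088 - 69*(-113)) = 1/(1088 + 7797) = 1/8885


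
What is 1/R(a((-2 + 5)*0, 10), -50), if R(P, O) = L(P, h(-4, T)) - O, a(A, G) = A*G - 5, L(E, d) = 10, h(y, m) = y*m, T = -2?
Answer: 1/60 ≈ 0.016667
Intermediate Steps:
h(y, m) = m*y
a(A, G) = -5 + A*G
R(P, O) = 10 - O
1/R(a((-2 + 5)*0, 10), -50) = 1/(10 - 1*(-50)) = 1/(10 + 50) = 1/60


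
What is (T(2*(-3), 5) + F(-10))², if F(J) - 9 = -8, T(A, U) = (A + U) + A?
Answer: 36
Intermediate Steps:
T(A, U) = U + 2*A
F(J) = 1 (F(J) = 9 - 8 = 1)
(T(2*(-3), 5) + F(-10))² = ((5 + 2*(2*(-3))) + 1)² = ((5 + 2*(-6)) + 1)² = ((5 - 12) + 1)² = (-7 + 1)² = (-6)² = 36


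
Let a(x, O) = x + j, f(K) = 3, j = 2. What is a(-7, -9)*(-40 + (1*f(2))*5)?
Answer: 125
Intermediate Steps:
a(x, O) = 2 + x (a(x, O) = x + 2 = 2 + x)
a(-7, -9)*(-40 + (1*f(2))*5) = (2 - 7)*(-40 + (1*3)*5) = -5*(-40 + 3*5) = -5*(-40 + 15) = -5*(-25) = 125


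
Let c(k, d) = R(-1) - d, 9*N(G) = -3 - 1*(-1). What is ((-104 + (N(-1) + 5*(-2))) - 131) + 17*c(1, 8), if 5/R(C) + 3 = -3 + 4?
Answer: -7627/18 ≈ -423.72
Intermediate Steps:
R(C) = -5/2 (R(C) = 5/(-3 + (-3 + 4)) = 5/(-3 + 1) = 5/(-2) = 5*(-½) = -5/2)
N(G) = -2/9 (N(G) = (-3 - 1*(-1))/9 = (-3 + 1)/9 = (⅑)*(-2) = -2/9)
c(k, d) = -5/2 - d
((-104 + (N(-1) + 5*(-2))) - 131) + 17*c(1, 8) = ((-104 + (-2/9 + 5*(-2))) - 131) + 17*(-5/2 - 1*8) = ((-104 + (-2/9 - 10)) - 131) + 17*(-5/2 - 8) = ((-104 - 92/9) - 131) + 17*(-21/2) = (-1028/9 - 131) - 357/2 = -2207/9 - 357/2 = -7627/18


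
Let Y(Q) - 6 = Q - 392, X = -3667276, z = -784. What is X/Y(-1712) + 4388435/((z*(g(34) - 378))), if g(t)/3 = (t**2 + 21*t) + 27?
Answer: 7633217587781/4369496208 ≈ 1746.9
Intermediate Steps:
g(t) = 81 + 3*t**2 + 63*t (g(t) = 3*((t**2 + 21*t) + 27) = 3*(27 + t**2 + 21*t) = 81 + 3*t**2 + 63*t)
Y(Q) = -386 + Q (Y(Q) = 6 + (Q - 392) = 6 + (-392 + Q) = -386 + Q)
X/Y(-1712) + 4388435/((z*(g(34) - 378))) = -3667276/(-386 - 1712) + 4388435/((-784*((81 + 3*34**2 + 63*34) - 378))) = -3667276/(-2098) + 4388435/((-784*((81 + 3*1156 + 2142) - 378))) = -3667276*(-1/2098) + 4388435/((-784*((81 + 3468 + 2142) - 378))) = 1833638/1049 + 4388435/((-784*(5691 - 378))) = 1833638/1049 + 4388435/((-784*5313)) = 1833638/1049 + 4388435/(-4165392) = 1833638/1049 + 4388435*(-1/4165392) = 1833638/1049 - 4388435/4165392 = 7633217587781/4369496208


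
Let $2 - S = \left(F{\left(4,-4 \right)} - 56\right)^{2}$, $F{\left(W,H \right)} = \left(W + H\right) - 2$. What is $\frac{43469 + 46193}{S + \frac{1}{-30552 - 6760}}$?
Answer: $- \frac{3345468544}{125442945} \approx -26.669$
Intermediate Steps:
$F{\left(W,H \right)} = -2 + H + W$ ($F{\left(W,H \right)} = \left(H + W\right) - 2 = -2 + H + W$)
$S = -3362$ ($S = 2 - \left(\left(-2 - 4 + 4\right) - 56\right)^{2} = 2 - \left(-2 - 56\right)^{2} = 2 - \left(-58\right)^{2} = 2 - 3364 = -3362$)
$\frac{43469 + 46193}{S + \frac{1}{-30552 - 6760}} = \frac{43469 + 46193}{-3362 + \frac{1}{-30552 - 6760}} = \frac{89662}{-3362 + \frac{1}{-37312}} = \frac{89662}{-3362 - \frac{1}{37312}} = \frac{89662}{- \frac{125442945}{37312}} = 89662 \left(- \frac{37312}{125442945}\right) = - \frac{3345468544}{125442945}$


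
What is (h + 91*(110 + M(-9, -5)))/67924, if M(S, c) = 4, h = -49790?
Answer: -9854/16981 ≈ -0.58030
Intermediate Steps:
(h + 91*(110 + M(-9, -5)))/67924 = (-49790 + 91*(110 + 4))/67924 = (-49790 + 91*114)*(1/67924) = (-49790 + 10374)*(1/67924) = -39416*1/67924 = -9854/16981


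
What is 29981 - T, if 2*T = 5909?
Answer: 54053/2 ≈ 27027.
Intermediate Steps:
T = 5909/2 (T = (½)*5909 = 5909/2 ≈ 2954.5)
29981 - T = 29981 - 1*5909/2 = 29981 - 5909/2 = 54053/2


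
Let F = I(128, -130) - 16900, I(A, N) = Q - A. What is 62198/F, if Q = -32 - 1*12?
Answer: -31099/8536 ≈ -3.6433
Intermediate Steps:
Q = -44 (Q = -32 - 12 = -44)
I(A, N) = -44 - A
F = -17072 (F = (-44 - 1*128) - 16900 = (-44 - 128) - 16900 = -172 - 16900 = -17072)
62198/F = 62198/(-17072) = 62198*(-1/17072) = -31099/8536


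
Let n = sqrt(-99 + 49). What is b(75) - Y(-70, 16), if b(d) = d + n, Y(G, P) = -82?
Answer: 157 + 5*I*sqrt(2) ≈ 157.0 + 7.0711*I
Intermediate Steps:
n = 5*I*sqrt(2) (n = sqrt(-50) = 5*I*sqrt(2) ≈ 7.0711*I)
b(d) = d + 5*I*sqrt(2)
b(75) - Y(-70, 16) = (75 + 5*I*sqrt(2)) - 1*(-82) = (75 + 5*I*sqrt(2)) + 82 = 157 + 5*I*sqrt(2)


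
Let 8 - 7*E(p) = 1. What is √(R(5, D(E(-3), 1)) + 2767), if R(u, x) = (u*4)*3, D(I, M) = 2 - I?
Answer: √2827 ≈ 53.170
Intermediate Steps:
E(p) = 1 (E(p) = 8/7 - ⅐*1 = 8/7 - ⅐ = 1)
R(u, x) = 12*u (R(u, x) = (4*u)*3 = 12*u)
√(R(5, D(E(-3), 1)) + 2767) = √(12*5 + 2767) = √(60 + 2767) = √2827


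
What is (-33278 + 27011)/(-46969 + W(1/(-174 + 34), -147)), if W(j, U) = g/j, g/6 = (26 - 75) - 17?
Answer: -6267/8471 ≈ -0.73982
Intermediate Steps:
g = -396 (g = 6*((26 - 75) - 17) = 6*(-49 - 17) = 6*(-66) = -396)
W(j, U) = -396/j
(-33278 + 27011)/(-46969 + W(1/(-174 + 34), -147)) = (-33278 + 27011)/(-46969 - 396/(1/(-174 + 34))) = -6267/(-46969 - 396/(1/(-140))) = -6267/(-46969 - 396/(-1/140)) = -6267/(-46969 - 396*(-140)) = -6267/(-46969 + 55440) = -6267/8471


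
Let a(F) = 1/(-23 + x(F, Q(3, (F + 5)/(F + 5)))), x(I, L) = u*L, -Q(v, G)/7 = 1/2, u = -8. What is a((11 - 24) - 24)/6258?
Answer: 1/31290 ≈ 3.1959e-5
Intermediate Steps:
Q(v, G) = -7/2
x(I, L) = -8*L
a(F) = 1/5 (a(F) = 1/(-23 - 8*(-7/2)) = 1/(-23 + 28) = 1/5)
a((11 - 24) - 24)/6258 = (1/5)/6258 = (1/5)*(1/6258) = 1/31290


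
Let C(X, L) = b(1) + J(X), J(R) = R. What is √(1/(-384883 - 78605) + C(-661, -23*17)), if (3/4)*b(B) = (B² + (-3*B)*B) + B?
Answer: I*√247019432314/19312 ≈ 25.736*I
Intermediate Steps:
b(B) = -8*B²/3 + 4*B/3 (b(B) = 4*((B² + (-3*B)*B) + B)/3 = 4*((B² - 3*B²) + B)/3 = 4*(-2*B² + B)/3 = 4*(B - 2*B²)/3 = -8*B²/3 + 4*B/3)
C(X, L) = -4/3 + X (C(X, L) = (4/3)*1*(1 - 2*1) + X = (4/3)*1*(1 - 2) + X = (4/3)*1*(-1) + X = -4/3 + X)
√(1/(-384883 - 78605) + C(-661, -23*17)) = √(1/(-384883 - 78605) + (-4/3 - 661)) = √(1/(-463488) - 1987/3) = √(-1/463488 - 1987/3) = √(-102327851/154496) = I*√247019432314/19312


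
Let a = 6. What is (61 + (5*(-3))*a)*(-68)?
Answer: 1972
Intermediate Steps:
(61 + (5*(-3))*a)*(-68) = (61 + (5*(-3))*6)*(-68) = (61 - 15*6)*(-68) = (61 - 90)*(-68) = -29*(-68) = 1972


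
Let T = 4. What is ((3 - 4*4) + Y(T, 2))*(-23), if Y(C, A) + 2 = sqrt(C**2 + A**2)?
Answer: 345 - 46*sqrt(5) ≈ 242.14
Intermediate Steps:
Y(C, A) = -2 + sqrt(A**2 + C**2) (Y(C, A) = -2 + sqrt(C**2 + A**2) = -2 + sqrt(A**2 + C**2))
((3 - 4*4) + Y(T, 2))*(-23) = ((3 - 4*4) + (-2 + sqrt(2**2 + 4**2)))*(-23) = ((3 - 16) + (-2 + sqrt(4 + 16)))*(-23) = (-13 + (-2 + sqrt(20)))*(-23) = (-13 + (-2 + 2*sqrt(5)))*(-23) = (-15 + 2*sqrt(5))*(-23) = 345 - 46*sqrt(5)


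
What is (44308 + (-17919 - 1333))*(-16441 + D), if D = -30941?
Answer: -1187203392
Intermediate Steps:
(44308 + (-17919 - 1333))*(-16441 + D) = (44308 + (-17919 - 1333))*(-16441 - 30941) = (44308 - 19252)*(-47382) = 25056*(-47382) = -1187203392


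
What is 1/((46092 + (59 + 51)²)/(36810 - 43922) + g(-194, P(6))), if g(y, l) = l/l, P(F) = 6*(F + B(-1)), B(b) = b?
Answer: -889/6385 ≈ -0.13923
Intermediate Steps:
P(F) = -6 + 6*F (P(F) = 6*(F - 1) = 6*(-1 + F) = -6 + 6*F)
g(y, l) = 1
1/((46092 + (59 + 51)²)/(36810 - 43922) + g(-194, P(6))) = 1/((46092 + (59 + 51)²)/(36810 - 43922) + 1) = 1/((46092 + 110²)/(-7112) + 1) = 1/((46092 + 12100)*(-1/7112) + 1) = 1/(58192*(-1/7112) + 1) = 1/(-7274/889 + 1) = 1/(-6385/889) = -889/6385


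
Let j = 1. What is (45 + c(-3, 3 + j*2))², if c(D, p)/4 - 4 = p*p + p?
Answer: 32761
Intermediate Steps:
c(D, p) = 16 + 4*p + 4*p² (c(D, p) = 16 + 4*(p*p + p) = 16 + 4*(p² + p) = 16 + 4*(p + p²) = 16 + (4*p + 4*p²) = 16 + 4*p + 4*p²)
(45 + c(-3, 3 + j*2))² = (45 + (16 + 4*(3 + 1*2) + 4*(3 + 1*2)²))² = (45 + (16 + 4*(3 + 2) + 4*(3 + 2)²))² = (45 + (16 + 4*5 + 4*5²))² = (45 + (16 + 20 + 4*25))² = (45 + (16 + 20 + 100))² = (45 + 136)² = 181² = 32761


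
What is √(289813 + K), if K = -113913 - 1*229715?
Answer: I*√53815 ≈ 231.98*I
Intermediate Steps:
K = -343628 (K = -113913 - 229715 = -343628)
√(289813 + K) = √(289813 - 343628) = √(-53815) = I*√53815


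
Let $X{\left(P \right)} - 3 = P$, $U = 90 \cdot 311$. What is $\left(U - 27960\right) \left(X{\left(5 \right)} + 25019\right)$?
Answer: $750810$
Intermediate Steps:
$U = 27990$
$X{\left(P \right)} = 3 + P$
$\left(U - 27960\right) \left(X{\left(5 \right)} + 25019\right) = \left(27990 - 27960\right) \left(\left(3 + 5\right) + 25019\right) = 30 \left(8 + 25019\right) = 30 \cdot 25027 = 750810$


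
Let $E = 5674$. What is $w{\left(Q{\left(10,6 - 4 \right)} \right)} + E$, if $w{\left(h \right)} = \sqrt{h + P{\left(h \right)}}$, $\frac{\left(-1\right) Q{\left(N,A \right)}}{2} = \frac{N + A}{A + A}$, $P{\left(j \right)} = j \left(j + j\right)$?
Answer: $5674 + \sqrt{66} \approx 5682.1$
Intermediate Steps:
$P{\left(j \right)} = 2 j^{2}$ ($P{\left(j \right)} = j 2 j = 2 j^{2}$)
$Q{\left(N,A \right)} = - \frac{A + N}{A}$ ($Q{\left(N,A \right)} = - 2 \frac{N + A}{A + A} = - 2 \frac{A + N}{2 A} = - \frac{A + N}{A}$)
$w{\left(h \right)} = \sqrt{h + 2 h^{2}}$
$w{\left(Q{\left(10,6 - 4 \right)} \right)} + E = \sqrt{\frac{- (6 - 4) - 10}{6 - 4} \left(1 + 2 \frac{- (6 - 4) - 10}{6 - 4}\right)} + 5674 = \sqrt{\frac{\left(-1\right) 2 - 10}{2} \left(1 + 2 \frac{\left(-1\right) 2 - 10}{2}\right)} + 5674 = \sqrt{\frac{-2 - 10}{2} \left(1 + 2 \frac{-2 - 10}{2}\right)} + 5674 = \sqrt{\frac{1}{2} \left(-12\right) \left(1 + 2 \cdot \frac{1}{2} \left(-12\right)\right)} + 5674 = \sqrt{- 6 \left(1 + 2 \left(-6\right)\right)} + 5674 = \sqrt{- 6 \left(1 - 12\right)} + 5674 = \sqrt{\left(-6\right) \left(-11\right)} + 5674 = \sqrt{66} + 5674 = 5674 + \sqrt{66}$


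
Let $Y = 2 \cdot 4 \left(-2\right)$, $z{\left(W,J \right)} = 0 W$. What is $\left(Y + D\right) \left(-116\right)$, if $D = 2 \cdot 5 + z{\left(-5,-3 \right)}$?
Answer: $696$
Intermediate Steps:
$z{\left(W,J \right)} = 0$
$D = 10$ ($D = 2 \cdot 5 + 0 = 10 + 0 = 10$)
$Y = -16$ ($Y = 8 \left(-2\right) = -16$)
$\left(Y + D\right) \left(-116\right) = \left(-16 + 10\right) \left(-116\right) = \left(-6\right) \left(-116\right) = 696$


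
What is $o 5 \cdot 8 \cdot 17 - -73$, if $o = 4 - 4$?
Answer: $73$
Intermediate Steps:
$o = 0$
$o 5 \cdot 8 \cdot 17 - -73 = 0 \cdot 5 \cdot 8 \cdot 17 - -73 = 0 \cdot 40 \cdot 17 + 73 = 0 \cdot 17 + 73 = 0 + 73 = 73$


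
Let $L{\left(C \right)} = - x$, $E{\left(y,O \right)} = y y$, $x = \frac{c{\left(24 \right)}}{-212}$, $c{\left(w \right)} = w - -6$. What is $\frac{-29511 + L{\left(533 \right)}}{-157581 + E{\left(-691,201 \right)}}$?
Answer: $- \frac{3128151}{33909400} \approx -0.09225$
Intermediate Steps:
$c{\left(w \right)} = 6 + w$ ($c{\left(w \right)} = w + 6 = 6 + w$)
$x = - \frac{15}{106}$ ($x = \frac{6 + 24}{-212} = 30 \left(- \frac{1}{212}\right) = - \frac{15}{106} \approx -0.14151$)
$E{\left(y,O \right)} = y^{2}$
$L{\left(C \right)} = \frac{15}{106}$ ($L{\left(C \right)} = \left(-1\right) \left(- \frac{15}{106}\right) = \frac{15}{106}$)
$\frac{-29511 + L{\left(533 \right)}}{-157581 + E{\left(-691,201 \right)}} = \frac{-29511 + \frac{15}{106}}{-157581 + \left(-691\right)^{2}} = - \frac{3128151}{106 \left(-157581 + 477481\right)} = - \frac{3128151}{106 \cdot 319900} = \left(- \frac{3128151}{106}\right) \frac{1}{319900} = - \frac{3128151}{33909400}$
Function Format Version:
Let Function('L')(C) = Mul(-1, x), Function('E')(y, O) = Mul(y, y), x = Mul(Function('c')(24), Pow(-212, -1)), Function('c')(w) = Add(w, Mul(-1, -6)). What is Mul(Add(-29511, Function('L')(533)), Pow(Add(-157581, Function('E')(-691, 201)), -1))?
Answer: Rational(-3128151, 33909400) ≈ -0.092250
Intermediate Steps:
Function('c')(w) = Add(6, w) (Function('c')(w) = Add(w, 6) = Add(6, w))
x = Rational(-15, 106) (x = Mul(Add(6, 24), Pow(-212, -1)) = Mul(30, Rational(-1, 212)) = Rational(-15, 106) ≈ -0.14151)
Function('E')(y, O) = Pow(y, 2)
Function('L')(C) = Rational(15, 106) (Function('L')(C) = Mul(-1, Rational(-15, 106)) = Rational(15, 106))
Mul(Add(-29511, Function('L')(533)), Pow(Add(-157581, Function('E')(-691, 201)), -1)) = Mul(Add(-29511, Rational(15, 106)), Pow(Add(-157581, Pow(-691, 2)), -1)) = Mul(Rational(-3128151, 106), Pow(Add(-157581, 477481), -1)) = Mul(Rational(-3128151, 106), Pow(319900, -1)) = Mul(Rational(-3128151, 106), Rational(1, 319900)) = Rational(-3128151, 33909400)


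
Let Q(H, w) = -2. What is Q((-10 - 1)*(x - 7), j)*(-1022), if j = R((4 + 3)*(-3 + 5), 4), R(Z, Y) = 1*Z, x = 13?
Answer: 2044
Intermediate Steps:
R(Z, Y) = Z
j = 14 (j = (4 + 3)*(-3 + 5) = 7*2 = 14)
Q((-10 - 1)*(x - 7), j)*(-1022) = -2*(-1022) = 2044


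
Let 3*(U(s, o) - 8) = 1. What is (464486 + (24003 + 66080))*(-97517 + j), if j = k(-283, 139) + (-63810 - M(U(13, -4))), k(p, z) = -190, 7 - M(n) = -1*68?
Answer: -89613913848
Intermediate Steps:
U(s, o) = 25/3 (U(s, o) = 8 + (⅓)*1 = 8 + ⅓ = 25/3)
M(n) = 75 (M(n) = 7 - (-1)*68 = 7 - 1*(-68) = 7 + 68 = 75)
j = -64075 (j = -190 + (-63810 - 1*75) = -190 + (-63810 - 75) = -190 - 63885 = -64075)
(464486 + (24003 + 66080))*(-97517 + j) = (464486 + (24003 + 66080))*(-97517 - 64075) = (464486 + 90083)*(-161592) = 554569*(-161592) = -89613913848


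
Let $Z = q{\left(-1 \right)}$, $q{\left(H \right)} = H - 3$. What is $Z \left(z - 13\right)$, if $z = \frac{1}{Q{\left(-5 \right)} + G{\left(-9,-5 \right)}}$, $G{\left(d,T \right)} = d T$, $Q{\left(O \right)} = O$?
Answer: $\frac{519}{10} \approx 51.9$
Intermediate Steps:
$q{\left(H \right)} = -3 + H$
$G{\left(d,T \right)} = T d$
$Z = -4$ ($Z = -3 - 1 = -4$)
$z = \frac{1}{40}$ ($z = \frac{1}{-5 - -45} = \frac{1}{-5 + 45} = \frac{1}{40} \approx 0.025$)
$Z \left(z - 13\right) = - 4 \left(\frac{1}{40} - 13\right) = \left(-4\right) \left(- \frac{519}{40}\right) = \frac{519}{10}$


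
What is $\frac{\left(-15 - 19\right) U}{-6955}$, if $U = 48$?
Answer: $\frac{1632}{6955} \approx 0.23465$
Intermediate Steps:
$\frac{\left(-15 - 19\right) U}{-6955} = \frac{\left(-15 - 19\right) 48}{-6955} = \left(-34\right) 48 \left(- \frac{1}{6955}\right) = \left(-1632\right) \left(- \frac{1}{6955}\right) = \frac{1632}{6955}$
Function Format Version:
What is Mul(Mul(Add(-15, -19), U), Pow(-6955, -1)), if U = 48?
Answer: Rational(1632, 6955) ≈ 0.23465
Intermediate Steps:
Mul(Mul(Add(-15, -19), U), Pow(-6955, -1)) = Mul(Mul(Add(-15, -19), 48), Pow(-6955, -1)) = Mul(Mul(-34, 48), Rational(-1, 6955)) = Mul(-1632, Rational(-1, 6955)) = Rational(1632, 6955)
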